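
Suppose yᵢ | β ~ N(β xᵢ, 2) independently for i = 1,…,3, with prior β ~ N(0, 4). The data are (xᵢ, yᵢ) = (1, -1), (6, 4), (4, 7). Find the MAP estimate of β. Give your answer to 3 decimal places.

log p(β | y) = −Σ(yᵢ − βxᵢ)²/(2·2) − β²/(2·4) + const.
Setting the derivative to zero: Σxᵢ(yᵢ − βxᵢ)/2 − β/4 = 0, so β = Σxᵢyᵢ / (Σxᵢ² + σ²/τ²).
Σxᵢyᵢ = 1·(-1) + 6·4 + 4·7 = 51; Σxᵢ² = 53; σ²/τ² = 0.5.
β̂_MAP = 51 / (53 + 0.5) = 51/53.5 ≈ 0.953.

β̂_MAP = 0.953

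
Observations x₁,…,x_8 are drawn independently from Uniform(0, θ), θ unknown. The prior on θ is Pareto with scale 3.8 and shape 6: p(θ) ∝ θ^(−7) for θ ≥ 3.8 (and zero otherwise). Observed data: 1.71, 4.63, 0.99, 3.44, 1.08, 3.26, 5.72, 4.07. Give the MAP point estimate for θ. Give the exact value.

The Uniform(0, θ) likelihood is θ^(−n) for θ ≥ max(xᵢ), zero otherwise. Here max(xᵢ) = 5.72.
Posterior ∝ θ^(−7) · θ^(−8) = θ^(−15) on θ ≥ max(3.8, 5.72) = 5.72.
This density is strictly decreasing in θ, so the posterior mode lies at the lower boundary of the support.

θ̂_MAP = 5.72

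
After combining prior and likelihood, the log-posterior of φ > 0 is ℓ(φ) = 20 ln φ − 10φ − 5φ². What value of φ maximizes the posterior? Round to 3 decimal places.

ℓ'(φ) = 20/φ − 10 − 10φ. Setting this to zero and multiplying by φ: 10φ² + 10φ − 20 = 0.
φ = (−10 + √(10² + 4·10·20)) / (2·10) = (−10 + √900) / 20 = (−10 + 30)/20 = 1.
ℓ''(φ) = −20/φ² − 10 < 0, confirming a maximum.

φ̂_MAP = 1.000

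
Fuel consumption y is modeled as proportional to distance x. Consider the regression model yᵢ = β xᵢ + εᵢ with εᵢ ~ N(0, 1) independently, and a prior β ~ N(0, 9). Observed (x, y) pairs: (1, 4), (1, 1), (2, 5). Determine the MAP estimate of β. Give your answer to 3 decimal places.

β̂_MAP = 2.455

log p(β | y) = −Σ(yᵢ − βxᵢ)²/(2·1) − β²/(2·9) + const.
Setting the derivative to zero: Σxᵢ(yᵢ − βxᵢ)/1 − β/9 = 0, so β = Σxᵢyᵢ / (Σxᵢ² + σ²/τ²).
Σxᵢyᵢ = 1·4 + 1·1 + 2·5 = 15; Σxᵢ² = 6; σ²/τ² = 1/9.
β̂_MAP = 15 / (6 + 1/9) = 15/(55/9) = 27/11 ≈ 2.455.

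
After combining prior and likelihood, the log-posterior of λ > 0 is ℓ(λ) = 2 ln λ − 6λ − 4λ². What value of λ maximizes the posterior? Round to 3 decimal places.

ℓ'(λ) = 2/λ − 6 − 8λ. Setting this to zero and multiplying by λ: 8λ² + 6λ − 2 = 0.
λ = (−6 + √(6² + 4·8·2)) / (2·8) = (−6 + √100) / 16 = (−6 + 10)/16 = 1/4.
ℓ''(λ) = −2/λ² − 8 < 0, confirming a maximum.

λ̂_MAP = 0.250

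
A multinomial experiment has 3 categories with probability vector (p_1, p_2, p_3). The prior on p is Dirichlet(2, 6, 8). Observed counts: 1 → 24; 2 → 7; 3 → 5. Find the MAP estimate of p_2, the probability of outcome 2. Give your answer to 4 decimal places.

MAP estimate: 0.2449

The posterior is Dirichlet(αᵢ + nᵢ) = Dirichlet(26, 13, 13).
For a Dirichlet(a₁,…,a_K) with all aᵢ > 1, the mode has j-th component (aⱼ − 1)/(Σaᵢ − K).
Here Σaᵢ = 52 and K = 3, so p_2 = (13 − 1)/(52 − 3) = 12/49 ≈ 0.2449.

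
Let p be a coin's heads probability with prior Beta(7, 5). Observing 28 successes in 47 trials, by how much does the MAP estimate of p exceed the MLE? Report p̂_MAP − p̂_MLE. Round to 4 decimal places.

MAP − MLE = 0.0007

Posterior is Beta(35, 24); MAP = (35−1)/(59−2) = 34/57 ≈ 0.59649.
MLE ignores the prior: p̂_MLE = k/n = 28/47 ≈ 0.59574.
Difference = 34/57 − 28/47 = 2/2679 ≈ 0.0007.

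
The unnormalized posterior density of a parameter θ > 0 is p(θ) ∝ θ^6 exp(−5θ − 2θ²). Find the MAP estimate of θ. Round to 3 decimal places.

θ̂_MAP = 0.750

ℓ'(θ) = 6/θ − 5 − 4θ. Setting this to zero and multiplying by θ: 4θ² + 5θ − 6 = 0.
θ = (−5 + √(5² + 4·4·6)) / (2·4) = (−5 + √121) / 8 = (−5 + 11)/8 = 3/4.
ℓ''(θ) = −6/θ² − 4 < 0, confirming a maximum.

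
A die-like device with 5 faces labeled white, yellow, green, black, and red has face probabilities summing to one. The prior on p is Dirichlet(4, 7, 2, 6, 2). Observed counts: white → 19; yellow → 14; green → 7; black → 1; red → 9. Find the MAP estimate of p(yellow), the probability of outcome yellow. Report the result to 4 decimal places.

The posterior is Dirichlet(αᵢ + nᵢ) = Dirichlet(23, 21, 9, 7, 11).
For a Dirichlet(a₁,…,a_K) with all aᵢ > 1, the mode has j-th component (aⱼ − 1)/(Σaᵢ − K).
Here Σaᵢ = 71 and K = 5, so p(yellow) = (21 − 1)/(71 − 5) = 20/66 ≈ 0.3030.

MAP estimate of p(yellow) = 0.3030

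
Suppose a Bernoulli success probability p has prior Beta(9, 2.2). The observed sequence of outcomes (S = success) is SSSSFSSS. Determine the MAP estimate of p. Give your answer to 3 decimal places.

p̂_MAP = 0.872

Prior: Beta(9, 2.2).
Data: 7 successes in 8 trials (from the sequence). The binomial likelihood contributes p^7(1−p)^1, so the posterior is Beta(9+7, 2.2+1) = Beta(16, 3.2).
For Beta(a, b) with a, b > 1 the mode is (a−1)/(a+b−2) = 15/17.2 ≈ 0.872.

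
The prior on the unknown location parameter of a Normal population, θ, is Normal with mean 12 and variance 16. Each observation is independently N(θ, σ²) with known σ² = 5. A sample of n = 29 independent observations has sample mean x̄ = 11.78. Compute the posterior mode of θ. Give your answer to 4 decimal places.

θ̂_MAP = 11.7823

n = 29, x̄ = 11.78.
For a Normal prior and Normal likelihood with known variance, the posterior is Normal; its mode equals its mean, the precision-weighted average.
Prior precision 1/σ₀² = 1/16 = 0.0625; data precision n/σ² = 29/5 = 5.8.
θ̂ = (0.0625·12 + 5.8·11.78) / (0.0625 + 5.8) = 69.074/5.8625 = 138148/11725 ≈ 11.7823.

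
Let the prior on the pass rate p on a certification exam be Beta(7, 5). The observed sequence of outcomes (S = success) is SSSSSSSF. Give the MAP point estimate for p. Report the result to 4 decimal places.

Prior: Beta(7, 5).
Data: 7 successes in 8 trials (from the sequence). The binomial likelihood contributes p^7(1−p)^1, so the posterior is Beta(7+7, 5+1) = Beta(14, 6).
For Beta(a, b) with a, b > 1 the mode is (a−1)/(a+b−2) = 13/18 ≈ 0.7222.

p̂_MAP = 0.7222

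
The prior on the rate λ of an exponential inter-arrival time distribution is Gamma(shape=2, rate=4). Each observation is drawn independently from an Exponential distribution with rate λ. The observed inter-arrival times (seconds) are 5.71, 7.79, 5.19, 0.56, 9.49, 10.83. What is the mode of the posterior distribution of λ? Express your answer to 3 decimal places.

The Exponential(rate=λ) likelihood is ∝ λ^n e^(−λΣtᵢ). Here n = 6 and Σtᵢ = 5.71 + 7.79 + 5.19 + 0.56 + 9.49 + 10.83 = 39.57.
Posterior ∝ λe^(−4λ) · λ^6e^(−39.57λ) = λ^7e^(−43.57λ), i.e. Gamma(8, 43.57).
Mode = (a−1)/b = 7/43.57 ≈ 0.161.

λ̂_MAP = 0.161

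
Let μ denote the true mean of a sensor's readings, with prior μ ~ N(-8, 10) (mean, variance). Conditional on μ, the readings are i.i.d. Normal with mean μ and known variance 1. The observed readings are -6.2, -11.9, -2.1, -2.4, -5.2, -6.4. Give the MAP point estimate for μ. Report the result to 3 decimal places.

μ̂_MAP = -5.738

n = 6; x̄ = ((-6.2) + (-11.9) + (-2.1) + (-2.4) + (-5.2) + (-6.4))/6 = -34.2/6 = -5.7.
For a Normal prior and Normal likelihood with known variance, the posterior is Normal; its mode equals its mean, the precision-weighted average.
Prior precision 1/σ₀² = 1/10 = 0.1; data precision n/σ² = 6/1 = 6.
μ̂ = (0.1·(-8) + 6·(-5.7)) / (0.1 + 6) = (-35)/6.1 = -350/61 ≈ -5.738.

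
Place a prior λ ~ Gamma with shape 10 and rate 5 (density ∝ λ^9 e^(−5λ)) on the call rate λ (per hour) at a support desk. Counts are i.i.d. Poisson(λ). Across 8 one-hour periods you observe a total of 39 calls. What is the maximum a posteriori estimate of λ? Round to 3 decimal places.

λ̂_MAP = 3.692

Σxᵢ = 39, n = 8.
Posterior ∝ λ^9e^(−5λ) · λ^39e^(−8λ) = λ^48e^(−13λ), i.e. Gamma(shape=49, rate=13).
The mode of a Gamma(a, b) with a ≥ 1 (shape–rate) is (a−1)/b = 48/13 ≈ 3.692.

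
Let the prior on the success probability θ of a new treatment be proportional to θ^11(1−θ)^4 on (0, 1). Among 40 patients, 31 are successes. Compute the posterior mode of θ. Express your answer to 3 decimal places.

The prior density ∝ θ^11(1−θ)^4 is the kernel of Beta(12, 5).
Data: 31 successes in 40 trials. The binomial likelihood contributes θ^31(1−θ)^9, so the posterior is Beta(12+31, 5+9) = Beta(43, 14).
For Beta(a, b) with a, b > 1 the mode is (a−1)/(a+b−2) = 42/55 ≈ 0.764.

θ̂_MAP = 0.764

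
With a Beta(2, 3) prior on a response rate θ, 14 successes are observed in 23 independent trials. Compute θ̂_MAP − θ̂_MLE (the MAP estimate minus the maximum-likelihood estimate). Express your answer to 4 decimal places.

MAP − MLE = -0.0318

Posterior is Beta(16, 12); MAP = (16−1)/(28−2) = 15/26 ≈ 0.57692.
MLE ignores the prior: θ̂_MLE = k/n = 14/23 ≈ 0.60870.
Difference = 15/26 − 14/23 = -19/598 ≈ -0.0318.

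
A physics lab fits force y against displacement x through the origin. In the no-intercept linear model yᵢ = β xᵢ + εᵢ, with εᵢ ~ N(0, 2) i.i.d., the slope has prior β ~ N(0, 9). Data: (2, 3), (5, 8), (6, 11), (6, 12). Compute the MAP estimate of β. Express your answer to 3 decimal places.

β̂_MAP = 1.818

log p(β | y) = −Σ(yᵢ − βxᵢ)²/(2·2) − β²/(2·9) + const.
Setting the derivative to zero: Σxᵢ(yᵢ − βxᵢ)/2 − β/9 = 0, so β = Σxᵢyᵢ / (Σxᵢ² + σ²/τ²).
Σxᵢyᵢ = 2·3 + 5·8 + 6·11 + 6·12 = 184; Σxᵢ² = 101; σ²/τ² = 2/9.
β̂_MAP = 184 / (101 + 2/9) = 184/(911/9) = 1656/911 ≈ 1.818.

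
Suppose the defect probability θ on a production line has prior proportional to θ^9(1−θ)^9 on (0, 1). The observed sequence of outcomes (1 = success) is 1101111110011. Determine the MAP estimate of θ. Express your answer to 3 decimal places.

θ̂_MAP = 0.613

The prior density ∝ θ^9(1−θ)^9 is the kernel of Beta(10, 10).
Data: 10 successes in 13 trials (from the sequence). The binomial likelihood contributes θ^10(1−θ)^3, so the posterior is Beta(10+10, 10+3) = Beta(20, 13).
For Beta(a, b) with a, b > 1 the mode is (a−1)/(a+b−2) = 19/31 ≈ 0.613.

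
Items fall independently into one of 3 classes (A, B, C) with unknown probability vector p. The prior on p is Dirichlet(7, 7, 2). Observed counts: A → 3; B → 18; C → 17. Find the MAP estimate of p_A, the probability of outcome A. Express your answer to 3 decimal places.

The posterior is Dirichlet(αᵢ + nᵢ) = Dirichlet(10, 25, 19).
For a Dirichlet(a₁,…,a_K) with all aᵢ > 1, the mode has j-th component (aⱼ − 1)/(Σaᵢ − K).
Here Σaᵢ = 54 and K = 3, so p_A = (10 − 1)/(54 − 3) = 9/51 ≈ 0.176.

MAP estimate of p_A = 0.176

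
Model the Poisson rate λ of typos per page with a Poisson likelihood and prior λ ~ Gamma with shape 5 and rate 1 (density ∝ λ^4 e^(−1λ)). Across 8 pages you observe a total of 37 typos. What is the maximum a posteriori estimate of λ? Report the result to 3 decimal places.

Σxᵢ = 37, n = 8.
Posterior ∝ λ^4e^(−1λ) · λ^37e^(−8λ) = λ^41e^(−9λ), i.e. Gamma(shape=42, rate=9).
The mode of a Gamma(a, b) with a ≥ 1 (shape–rate) is (a−1)/b = 41/9 ≈ 4.556.

λ̂_MAP = 4.556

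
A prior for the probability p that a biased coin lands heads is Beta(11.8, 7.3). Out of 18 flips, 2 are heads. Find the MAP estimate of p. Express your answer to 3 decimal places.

Prior: Beta(11.8, 7.3).
Data: 2 successes in 18 trials. The binomial likelihood contributes p^2(1−p)^16, so the posterior is Beta(11.8+2, 7.3+16) = Beta(13.8, 23.3).
For Beta(a, b) with a, b > 1 the mode is (a−1)/(a+b−2) = 12.8/35.1 ≈ 0.365.

p̂_MAP = 0.365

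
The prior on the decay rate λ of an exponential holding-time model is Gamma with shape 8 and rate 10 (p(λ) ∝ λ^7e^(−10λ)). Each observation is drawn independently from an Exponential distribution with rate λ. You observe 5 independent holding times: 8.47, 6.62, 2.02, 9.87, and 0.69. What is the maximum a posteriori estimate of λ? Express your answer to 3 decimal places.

The Exponential(rate=λ) likelihood is ∝ λ^n e^(−λΣtᵢ). Here n = 5 and Σtᵢ = 8.47 + 6.62 + 2.02 + 9.87 + 0.69 = 27.67.
Posterior ∝ λ^7e^(−10λ) · λ^5e^(−27.67λ) = λ^12e^(−37.67λ), i.e. Gamma(13, 37.67).
Mode = (a−1)/b = 12/37.67 ≈ 0.319.

λ̂_MAP = 0.319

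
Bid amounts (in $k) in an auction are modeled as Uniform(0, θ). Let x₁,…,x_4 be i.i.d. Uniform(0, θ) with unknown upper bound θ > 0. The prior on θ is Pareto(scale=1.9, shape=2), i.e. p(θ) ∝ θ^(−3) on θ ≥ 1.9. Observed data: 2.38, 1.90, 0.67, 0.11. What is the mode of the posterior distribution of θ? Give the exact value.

The Uniform(0, θ) likelihood is θ^(−n) for θ ≥ max(xᵢ), zero otherwise. Here max(xᵢ) = 2.38.
Posterior ∝ θ^(−3) · θ^(−4) = θ^(−7) on θ ≥ max(1.9, 2.38) = 2.38.
This density is strictly decreasing in θ, so the posterior mode lies at the lower boundary of the support.

θ̂_MAP = 2.38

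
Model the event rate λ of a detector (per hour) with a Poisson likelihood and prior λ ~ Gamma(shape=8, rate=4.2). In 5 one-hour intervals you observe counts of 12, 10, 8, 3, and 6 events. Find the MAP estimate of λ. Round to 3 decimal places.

Σxᵢ = 12+10+8+3+6 = 39, with n = 5.
Posterior ∝ λ^7e^(−4.2λ) · λ^39e^(−5λ) = λ^46e^(−9.2λ), i.e. Gamma(shape=47, rate=9.2).
The mode of a Gamma(a, b) with a ≥ 1 (shape–rate) is (a−1)/b = 46/9.2 ≈ 5.000.

λ̂_MAP = 5.000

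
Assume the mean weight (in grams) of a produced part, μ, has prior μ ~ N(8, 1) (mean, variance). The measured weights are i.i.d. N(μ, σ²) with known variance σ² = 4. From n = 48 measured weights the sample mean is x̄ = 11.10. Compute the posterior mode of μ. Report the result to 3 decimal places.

μ̂_MAP = 10.862

n = 48, x̄ = 11.10.
For a Normal prior and Normal likelihood with known variance, the posterior is Normal; its mode equals its mean, the precision-weighted average.
Prior precision 1/σ₀² = 1/1 = 1; data precision n/σ² = 48/4 = 12.
μ̂ = (1·8 + 12·11.1) / (1 + 12) = 141.2/13 = 706/65 ≈ 10.862.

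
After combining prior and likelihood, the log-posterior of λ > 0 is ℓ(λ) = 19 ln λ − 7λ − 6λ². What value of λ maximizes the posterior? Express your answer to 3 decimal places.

λ̂_MAP = 1.000

ℓ'(λ) = 19/λ − 7 − 12λ. Setting this to zero and multiplying by λ: 12λ² + 7λ − 19 = 0.
λ = (−7 + √(7² + 4·12·19)) / (2·12) = (−7 + √961) / 24 = (−7 + 31)/24 = 1.
ℓ''(λ) = −19/λ² − 12 < 0, confirming a maximum.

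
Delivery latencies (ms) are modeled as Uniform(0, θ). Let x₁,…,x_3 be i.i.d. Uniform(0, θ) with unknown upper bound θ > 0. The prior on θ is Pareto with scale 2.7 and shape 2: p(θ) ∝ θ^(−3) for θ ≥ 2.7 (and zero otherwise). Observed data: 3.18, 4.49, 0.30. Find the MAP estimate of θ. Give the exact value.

The Uniform(0, θ) likelihood is θ^(−n) for θ ≥ max(xᵢ), zero otherwise. Here max(xᵢ) = 4.49.
Posterior ∝ θ^(−3) · θ^(−3) = θ^(−6) on θ ≥ max(2.7, 4.49) = 4.49.
This density is strictly decreasing in θ, so the posterior mode lies at the lower boundary of the support.

θ̂_MAP = 4.49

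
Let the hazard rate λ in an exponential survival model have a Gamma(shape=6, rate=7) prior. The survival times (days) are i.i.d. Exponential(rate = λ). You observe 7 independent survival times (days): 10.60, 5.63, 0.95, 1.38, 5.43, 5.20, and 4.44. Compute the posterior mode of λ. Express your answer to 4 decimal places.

λ̂_MAP = 0.2953

The Exponential(rate=λ) likelihood is ∝ λ^n e^(−λΣtᵢ). Here n = 7 and Σtᵢ = 10.60 + 5.63 + 0.95 + 1.38 + 5.43 + 5.20 + 4.44 = 33.63.
Posterior ∝ λ^5e^(−7λ) · λ^7e^(−33.63λ) = λ^12e^(−40.63λ), i.e. Gamma(13, 40.63).
Mode = (a−1)/b = 12/40.63 ≈ 0.2953.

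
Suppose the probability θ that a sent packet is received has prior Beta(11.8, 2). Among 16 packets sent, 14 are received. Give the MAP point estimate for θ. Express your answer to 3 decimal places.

θ̂_MAP = 0.892

Prior: Beta(11.8, 2).
Data: 14 successes in 16 trials. The binomial likelihood contributes θ^14(1−θ)^2, so the posterior is Beta(11.8+14, 2+2) = Beta(25.8, 4).
For Beta(a, b) with a, b > 1 the mode is (a−1)/(a+b−2) = 24.8/27.8 ≈ 0.892.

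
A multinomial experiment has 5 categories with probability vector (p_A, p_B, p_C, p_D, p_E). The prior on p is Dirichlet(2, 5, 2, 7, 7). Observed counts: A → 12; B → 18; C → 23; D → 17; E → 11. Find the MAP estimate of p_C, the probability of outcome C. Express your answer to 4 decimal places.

MAP estimate of p_C = 0.2424

The posterior is Dirichlet(αᵢ + nᵢ) = Dirichlet(14, 23, 25, 24, 18).
For a Dirichlet(a₁,…,a_K) with all aᵢ > 1, the mode has j-th component (aⱼ − 1)/(Σaᵢ − K).
Here Σaᵢ = 104 and K = 5, so p_C = (25 − 1)/(104 − 5) = 24/99 ≈ 0.2424.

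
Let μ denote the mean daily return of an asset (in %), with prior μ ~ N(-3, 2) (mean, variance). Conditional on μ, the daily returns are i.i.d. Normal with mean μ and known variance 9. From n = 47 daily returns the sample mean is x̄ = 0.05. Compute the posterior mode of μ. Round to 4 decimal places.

n = 47, x̄ = 0.05.
For a Normal prior and Normal likelihood with known variance, the posterior is Normal; its mode equals its mean, the precision-weighted average.
Prior precision 1/σ₀² = 1/2 = 0.5; data precision n/σ² = 47/9.
μ̂ = (0.5·(-3) + (47/9)·0.05) / (0.5 + 47/9) = (-223/180)/(103/18) = -223/1030 ≈ -0.2165.

μ̂_MAP = -0.2165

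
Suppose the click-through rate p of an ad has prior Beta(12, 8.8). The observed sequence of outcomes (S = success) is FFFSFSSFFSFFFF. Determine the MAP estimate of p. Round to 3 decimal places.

p̂_MAP = 0.457

Prior: Beta(12, 8.8).
Data: 4 successes in 14 trials (from the sequence). The binomial likelihood contributes p^4(1−p)^10, so the posterior is Beta(12+4, 8.8+10) = Beta(16, 18.8).
For Beta(a, b) with a, b > 1 the mode is (a−1)/(a+b−2) = 15/32.8 ≈ 0.457.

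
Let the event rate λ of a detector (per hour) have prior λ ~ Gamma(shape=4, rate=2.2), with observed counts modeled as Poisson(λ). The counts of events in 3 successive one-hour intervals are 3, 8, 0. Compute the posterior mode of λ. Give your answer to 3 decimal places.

λ̂_MAP = 2.692

Σxᵢ = 3+8+0 = 11, with n = 3.
Posterior ∝ λ^3e^(−2.2λ) · λ^11e^(−3λ) = λ^14e^(−5.2λ), i.e. Gamma(shape=15, rate=5.2).
The mode of a Gamma(a, b) with a ≥ 1 (shape–rate) is (a−1)/b = 14/5.2 ≈ 2.692.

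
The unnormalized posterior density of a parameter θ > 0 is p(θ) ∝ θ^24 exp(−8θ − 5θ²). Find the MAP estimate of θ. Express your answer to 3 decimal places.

θ̂_MAP = 1.200

ℓ'(θ) = 24/θ − 8 − 10θ. Setting this to zero and multiplying by θ: 10θ² + 8θ − 24 = 0.
θ = (−8 + √(8² + 4·10·24)) / (2·10) = (−8 + √1024) / 20 = (−8 + 32)/20 = 6/5.
ℓ''(θ) = −24/θ² − 10 < 0, confirming a maximum.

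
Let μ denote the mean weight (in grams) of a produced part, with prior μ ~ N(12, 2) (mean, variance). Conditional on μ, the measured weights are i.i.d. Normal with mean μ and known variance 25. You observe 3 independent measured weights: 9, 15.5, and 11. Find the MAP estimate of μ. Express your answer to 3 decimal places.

n = 3; x̄ = (9 + 15.5 + 11)/3 = 35.5/3 = 71/6 ≈ 11.8333.
For a Normal prior and Normal likelihood with known variance, the posterior is Normal; its mode equals its mean, the precision-weighted average.
Prior precision 1/σ₀² = 1/2 = 0.5; data precision n/σ² = 3/25 = 0.12.
μ̂ = (0.5·12 + 0.12·(71/6)) / (0.5 + 0.12) = 7.42/0.62 = 371/31 ≈ 11.968.

μ̂_MAP = 11.968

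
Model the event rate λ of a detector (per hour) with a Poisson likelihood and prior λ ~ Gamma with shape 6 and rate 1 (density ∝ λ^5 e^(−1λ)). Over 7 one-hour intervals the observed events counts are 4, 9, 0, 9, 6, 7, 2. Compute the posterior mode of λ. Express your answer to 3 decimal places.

λ̂_MAP = 5.250

Σxᵢ = 4+9+0+9+6+7+2 = 37, with n = 7.
Posterior ∝ λ^5e^(−1λ) · λ^37e^(−7λ) = λ^42e^(−8λ), i.e. Gamma(shape=43, rate=8).
The mode of a Gamma(a, b) with a ≥ 1 (shape–rate) is (a−1)/b = 42/8 ≈ 5.250.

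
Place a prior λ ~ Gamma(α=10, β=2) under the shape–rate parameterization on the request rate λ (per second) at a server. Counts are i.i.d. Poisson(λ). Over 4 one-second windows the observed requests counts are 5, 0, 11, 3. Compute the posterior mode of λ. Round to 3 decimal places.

Σxᵢ = 5+0+11+3 = 19, with n = 4.
Posterior ∝ λ^9e^(−2λ) · λ^19e^(−4λ) = λ^28e^(−6λ), i.e. Gamma(shape=29, rate=6).
The mode of a Gamma(a, b) with a ≥ 1 (shape–rate) is (a−1)/b = 28/6 ≈ 4.667.

λ̂_MAP = 4.667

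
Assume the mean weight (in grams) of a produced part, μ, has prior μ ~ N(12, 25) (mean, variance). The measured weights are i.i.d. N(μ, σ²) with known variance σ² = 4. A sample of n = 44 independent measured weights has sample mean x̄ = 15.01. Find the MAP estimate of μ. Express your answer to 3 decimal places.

μ̂_MAP = 14.999

n = 44, x̄ = 15.01.
For a Normal prior and Normal likelihood with known variance, the posterior is Normal; its mode equals its mean, the precision-weighted average.
Prior precision 1/σ₀² = 1/25 = 0.04; data precision n/σ² = 44/4 = 11.
μ̂ = (0.04·12 + 11·15.01) / (0.04 + 11) = 165.59/11.04 = 16559/1104 ≈ 14.999.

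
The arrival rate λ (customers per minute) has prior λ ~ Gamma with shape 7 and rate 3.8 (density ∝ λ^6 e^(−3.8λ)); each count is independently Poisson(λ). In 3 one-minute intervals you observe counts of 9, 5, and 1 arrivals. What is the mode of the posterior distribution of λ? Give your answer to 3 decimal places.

λ̂_MAP = 3.088

Σxᵢ = 9+5+1 = 15, with n = 3.
Posterior ∝ λ^6e^(−3.8λ) · λ^15e^(−3λ) = λ^21e^(−6.8λ), i.e. Gamma(shape=22, rate=6.8).
The mode of a Gamma(a, b) with a ≥ 1 (shape–rate) is (a−1)/b = 21/6.8 ≈ 3.088.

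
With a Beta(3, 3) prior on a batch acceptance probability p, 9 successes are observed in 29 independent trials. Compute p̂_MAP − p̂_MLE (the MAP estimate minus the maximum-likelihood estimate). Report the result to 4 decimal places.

Posterior is Beta(12, 23); MAP = (12−1)/(35−2) = 11/33 ≈ 0.33333.
MLE ignores the prior: p̂_MLE = k/n = 9/29 ≈ 0.31034.
Difference = 11/33 − 9/29 = 2/87 ≈ 0.0230.

MAP − MLE = 0.0230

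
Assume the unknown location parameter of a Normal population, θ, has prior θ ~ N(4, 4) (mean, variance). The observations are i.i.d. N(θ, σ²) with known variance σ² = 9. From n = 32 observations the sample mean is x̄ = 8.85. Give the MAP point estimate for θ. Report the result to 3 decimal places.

n = 32, x̄ = 8.85.
For a Normal prior and Normal likelihood with known variance, the posterior is Normal; its mode equals its mean, the precision-weighted average.
Prior precision 1/σ₀² = 1/4 = 0.25; data precision n/σ² = 32/9.
θ̂ = (0.25·4 + (32/9)·8.85) / (0.25 + 32/9) = (487/15)/(137/36) = 5844/685 ≈ 8.531.

θ̂_MAP = 8.531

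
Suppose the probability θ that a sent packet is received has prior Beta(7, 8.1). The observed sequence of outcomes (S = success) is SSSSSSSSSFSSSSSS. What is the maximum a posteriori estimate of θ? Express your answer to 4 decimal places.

θ̂_MAP = 0.7216

Prior: Beta(7, 8.1).
Data: 15 successes in 16 trials (from the sequence). The binomial likelihood contributes θ^15(1−θ)^1, so the posterior is Beta(7+15, 8.1+1) = Beta(22, 9.1).
For Beta(a, b) with a, b > 1 the mode is (a−1)/(a+b−2) = 21/29.1 ≈ 0.7216.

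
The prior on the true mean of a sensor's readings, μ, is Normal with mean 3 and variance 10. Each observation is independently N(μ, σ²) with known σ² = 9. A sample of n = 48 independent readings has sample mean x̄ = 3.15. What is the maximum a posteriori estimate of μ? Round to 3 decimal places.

μ̂_MAP = 3.147

n = 48, x̄ = 3.15.
For a Normal prior and Normal likelihood with known variance, the posterior is Normal; its mode equals its mean, the precision-weighted average.
Prior precision 1/σ₀² = 1/10 = 0.1; data precision n/σ² = 48/9 = 16/3.
μ̂ = (0.1·3 + (16/3)·3.15) / (0.1 + 16/3) = 17.1/(163/30) = 513/163 ≈ 3.147.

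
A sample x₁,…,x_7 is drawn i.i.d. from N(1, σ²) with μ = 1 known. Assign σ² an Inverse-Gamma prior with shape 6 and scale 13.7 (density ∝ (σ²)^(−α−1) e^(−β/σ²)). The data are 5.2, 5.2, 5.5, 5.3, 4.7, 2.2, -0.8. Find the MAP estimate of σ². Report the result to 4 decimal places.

σ̂²_MAP = 5.7043

Sum of squared deviations about the known mean: SS = (5.2−1)² + (5.2−1)² + (5.5−1)² + (5.3−1)² + (4.7−1)² + (2.2−1)² + (-0.8−1)² = 92.39.
The Normal likelihood contributes (σ²)^(−n/2) exp(−SS/(2σ²)), so the posterior is Inverse-Gamma(α + n/2, β + SS/2) = Inverse-Gamma(9.5, 59.895).
The mode of Inverse-Gamma(a, b) is b/(a+1) = 59.895/10.5 ≈ 5.7043.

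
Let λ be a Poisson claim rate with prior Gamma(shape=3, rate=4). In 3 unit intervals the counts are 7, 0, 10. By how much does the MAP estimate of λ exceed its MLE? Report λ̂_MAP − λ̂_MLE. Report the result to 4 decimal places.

MAP − MLE = -2.9524

Σxᵢ = 17. Posterior is Gamma(20, 7); MAP = (20−1)/7 = 19/7 ≈ 2.71429.
MLE = x̄ = 17/3 ≈ 5.66667.
Difference = 19/7 − 17/3 = -62/21 ≈ -2.9524.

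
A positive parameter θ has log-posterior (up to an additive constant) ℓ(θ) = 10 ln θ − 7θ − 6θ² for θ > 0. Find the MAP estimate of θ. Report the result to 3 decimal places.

ℓ'(θ) = 10/θ − 7 − 12θ. Setting this to zero and multiplying by θ: 12θ² + 7θ − 10 = 0.
θ = (−7 + √(7² + 4·12·10)) / (2·12) = (−7 + √529) / 24 = (−7 + 23)/24 = 2/3.
ℓ''(θ) = −10/θ² − 12 < 0, confirming a maximum.

θ̂_MAP = 0.667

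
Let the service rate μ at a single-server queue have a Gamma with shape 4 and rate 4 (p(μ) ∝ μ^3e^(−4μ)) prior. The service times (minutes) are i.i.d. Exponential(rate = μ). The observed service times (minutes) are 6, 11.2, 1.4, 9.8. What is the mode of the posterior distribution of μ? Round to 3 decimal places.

μ̂_MAP = 0.216

The Exponential(rate=μ) likelihood is ∝ μ^n e^(−μΣtᵢ). Here n = 4 and Σtᵢ = 6 + 11.2 + 1.4 + 9.8 = 28.4.
Posterior ∝ μ^3e^(−4μ) · μ^4e^(−28.4μ) = μ^7e^(−32.4μ), i.e. Gamma(8, 32.4).
Mode = (a−1)/b = 7/32.4 ≈ 0.216.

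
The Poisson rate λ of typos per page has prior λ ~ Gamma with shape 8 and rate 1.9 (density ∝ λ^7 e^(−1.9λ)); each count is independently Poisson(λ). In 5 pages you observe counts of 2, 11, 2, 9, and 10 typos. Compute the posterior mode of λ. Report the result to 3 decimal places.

λ̂_MAP = 5.942

Σxᵢ = 2+11+2+9+10 = 34, with n = 5.
Posterior ∝ λ^7e^(−1.9λ) · λ^34e^(−5λ) = λ^41e^(−6.9λ), i.e. Gamma(shape=42, rate=6.9).
The mode of a Gamma(a, b) with a ≥ 1 (shape–rate) is (a−1)/b = 41/6.9 ≈ 5.942.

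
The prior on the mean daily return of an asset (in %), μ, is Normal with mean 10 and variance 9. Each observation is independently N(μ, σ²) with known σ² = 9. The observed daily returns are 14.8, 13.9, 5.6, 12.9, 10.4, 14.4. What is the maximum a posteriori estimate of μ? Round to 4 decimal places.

n = 6; x̄ = (14.8 + 13.9 + 5.6 + 12.9 + 10.4 + 14.4)/6 = 72/6 = 12.
For a Normal prior and Normal likelihood with known variance, the posterior is Normal; its mode equals its mean, the precision-weighted average.
Prior precision 1/σ₀² = 1/9; data precision n/σ² = 6/9 = 2/3.
μ̂ = ((1/9)·10 + (2/3)·12) / (1/9 + 2/3) = (82/9)/(7/9) = 82/7 ≈ 11.7143.

μ̂_MAP = 11.7143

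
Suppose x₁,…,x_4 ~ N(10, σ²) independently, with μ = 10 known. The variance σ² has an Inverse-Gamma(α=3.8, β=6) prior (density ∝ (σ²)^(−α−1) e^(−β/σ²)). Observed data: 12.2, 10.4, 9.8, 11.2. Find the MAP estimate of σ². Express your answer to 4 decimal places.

Sum of squared deviations about the known mean: SS = (12.2−10)² + (10.4−10)² + (9.8−10)² + (11.2−10)² = 6.48.
The Normal likelihood contributes (σ²)^(−n/2) exp(−SS/(2σ²)), so the posterior is Inverse-Gamma(α + n/2, β + SS/2) = Inverse-Gamma(5.8, 9.24).
The mode of Inverse-Gamma(a, b) is b/(a+1) = 9.24/6.8 ≈ 1.3588.

σ̂²_MAP = 1.3588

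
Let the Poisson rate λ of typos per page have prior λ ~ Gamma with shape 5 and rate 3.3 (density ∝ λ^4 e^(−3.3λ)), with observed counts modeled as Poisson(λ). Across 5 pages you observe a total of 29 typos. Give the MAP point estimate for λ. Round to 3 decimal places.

λ̂_MAP = 3.976

Σxᵢ = 29, n = 5.
Posterior ∝ λ^4e^(−3.3λ) · λ^29e^(−5λ) = λ^33e^(−8.3λ), i.e. Gamma(shape=34, rate=8.3).
The mode of a Gamma(a, b) with a ≥ 1 (shape–rate) is (a−1)/b = 33/8.3 ≈ 3.976.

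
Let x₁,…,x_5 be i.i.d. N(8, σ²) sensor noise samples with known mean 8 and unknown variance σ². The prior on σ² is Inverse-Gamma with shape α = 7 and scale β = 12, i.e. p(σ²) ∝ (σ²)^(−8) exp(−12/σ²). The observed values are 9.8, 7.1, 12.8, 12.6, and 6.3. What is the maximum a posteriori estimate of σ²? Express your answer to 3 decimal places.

σ̂²_MAP = 3.578

Sum of squared deviations about the known mean: SS = (9.8−8)² + (7.1−8)² + (12.8−8)² + (12.6−8)² + (6.3−8)² = 51.14.
The Normal likelihood contributes (σ²)^(−n/2) exp(−SS/(2σ²)), so the posterior is Inverse-Gamma(α + n/2, β + SS/2) = Inverse-Gamma(9.5, 37.57).
The mode of Inverse-Gamma(a, b) is b/(a+1) = 37.57/10.5 ≈ 3.578.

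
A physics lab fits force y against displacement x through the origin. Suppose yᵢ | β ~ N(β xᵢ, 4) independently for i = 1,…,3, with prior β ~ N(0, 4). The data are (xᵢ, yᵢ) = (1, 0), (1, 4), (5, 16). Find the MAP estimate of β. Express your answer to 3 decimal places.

log p(β | y) = −Σ(yᵢ − βxᵢ)²/(2·4) − β²/(2·4) + const.
Setting the derivative to zero: Σxᵢ(yᵢ − βxᵢ)/4 − β/4 = 0, so β = Σxᵢyᵢ / (Σxᵢ² + σ²/τ²).
Σxᵢyᵢ = 1·0 + 1·4 + 5·16 = 84; Σxᵢ² = 27; σ²/τ² = 1.
β̂_MAP = 84 / (27 + 1) = 84/28 ≈ 3.000.

β̂_MAP = 3.000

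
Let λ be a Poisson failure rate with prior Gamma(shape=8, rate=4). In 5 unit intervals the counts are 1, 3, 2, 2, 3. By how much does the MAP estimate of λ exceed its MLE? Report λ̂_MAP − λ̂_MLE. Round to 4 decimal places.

MAP − MLE = -0.2000

Σxᵢ = 11. Posterior is Gamma(19, 9); MAP = (19−1)/9 = 18/9 ≈ 2.00000.
MLE = x̄ = 11/5 ≈ 2.20000.
Difference = 18/9 − 11/5 = -1/5 ≈ -0.2000.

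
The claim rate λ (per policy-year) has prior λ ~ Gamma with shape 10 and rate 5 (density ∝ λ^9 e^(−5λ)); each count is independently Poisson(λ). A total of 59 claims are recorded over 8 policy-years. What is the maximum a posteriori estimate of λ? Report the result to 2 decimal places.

λ̂_MAP = 5.23

Σxᵢ = 59, n = 8.
Posterior ∝ λ^9e^(−5λ) · λ^59e^(−8λ) = λ^68e^(−13λ), i.e. Gamma(shape=69, rate=13).
The mode of a Gamma(a, b) with a ≥ 1 (shape–rate) is (a−1)/b = 68/13 ≈ 5.23.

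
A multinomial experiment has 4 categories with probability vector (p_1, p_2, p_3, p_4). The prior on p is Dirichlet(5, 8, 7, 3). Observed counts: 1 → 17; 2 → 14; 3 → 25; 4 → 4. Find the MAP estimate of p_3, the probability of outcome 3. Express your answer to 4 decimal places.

The posterior is Dirichlet(αᵢ + nᵢ) = Dirichlet(22, 22, 32, 7).
For a Dirichlet(a₁,…,a_K) with all aᵢ > 1, the mode has j-th component (aⱼ − 1)/(Σaᵢ − K).
Here Σaᵢ = 83 and K = 4, so p_3 = (32 − 1)/(83 − 4) = 31/79 ≈ 0.3924.

MAP estimate: 0.3924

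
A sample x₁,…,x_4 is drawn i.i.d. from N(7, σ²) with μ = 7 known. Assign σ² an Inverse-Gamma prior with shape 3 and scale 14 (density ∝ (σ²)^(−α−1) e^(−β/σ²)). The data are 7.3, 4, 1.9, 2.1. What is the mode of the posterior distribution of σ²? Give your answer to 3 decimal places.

σ̂²_MAP = 7.259

Sum of squared deviations about the known mean: SS = (7.3−7)² + (4−7)² + (1.9−7)² + (2.1−7)² = 59.11.
The Normal likelihood contributes (σ²)^(−n/2) exp(−SS/(2σ²)), so the posterior is Inverse-Gamma(α + n/2, β + SS/2) = Inverse-Gamma(5, 43.555).
The mode of Inverse-Gamma(a, b) is b/(a+1) = 43.555/6 ≈ 7.259.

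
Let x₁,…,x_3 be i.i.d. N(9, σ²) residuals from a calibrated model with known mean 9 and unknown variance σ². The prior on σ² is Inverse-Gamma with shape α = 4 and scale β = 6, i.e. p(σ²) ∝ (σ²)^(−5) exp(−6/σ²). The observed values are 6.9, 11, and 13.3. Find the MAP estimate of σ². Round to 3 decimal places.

σ̂²_MAP = 2.992

Sum of squared deviations about the known mean: SS = (6.9−9)² + (11−9)² + (13.3−9)² = 26.9.
The Normal likelihood contributes (σ²)^(−n/2) exp(−SS/(2σ²)), so the posterior is Inverse-Gamma(α + n/2, β + SS/2) = Inverse-Gamma(5.5, 19.45).
The mode of Inverse-Gamma(a, b) is b/(a+1) = 19.45/6.5 ≈ 2.992.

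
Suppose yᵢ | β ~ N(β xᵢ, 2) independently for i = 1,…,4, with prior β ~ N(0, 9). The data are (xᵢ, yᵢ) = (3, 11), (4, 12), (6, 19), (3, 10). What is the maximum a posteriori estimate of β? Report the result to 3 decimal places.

β̂_MAP = 3.204

log p(β | y) = −Σ(yᵢ − βxᵢ)²/(2·2) − β²/(2·9) + const.
Setting the derivative to zero: Σxᵢ(yᵢ − βxᵢ)/2 − β/9 = 0, so β = Σxᵢyᵢ / (Σxᵢ² + σ²/τ²).
Σxᵢyᵢ = 3·11 + 4·12 + 6·19 + 3·10 = 225; Σxᵢ² = 70; σ²/τ² = 2/9.
β̂_MAP = 225 / (70 + 2/9) = 225/(632/9) = 2025/632 ≈ 3.204.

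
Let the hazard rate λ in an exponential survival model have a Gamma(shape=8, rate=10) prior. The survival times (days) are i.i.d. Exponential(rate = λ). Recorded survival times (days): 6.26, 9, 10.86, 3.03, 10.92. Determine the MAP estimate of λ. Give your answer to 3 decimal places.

λ̂_MAP = 0.240

The Exponential(rate=λ) likelihood is ∝ λ^n e^(−λΣtᵢ). Here n = 5 and Σtᵢ = 6.26 + 9 + 10.86 + 3.03 + 10.92 = 40.07.
Posterior ∝ λ^7e^(−10λ) · λ^5e^(−40.07λ) = λ^12e^(−50.07λ), i.e. Gamma(13, 50.07).
Mode = (a−1)/b = 12/50.07 ≈ 0.240.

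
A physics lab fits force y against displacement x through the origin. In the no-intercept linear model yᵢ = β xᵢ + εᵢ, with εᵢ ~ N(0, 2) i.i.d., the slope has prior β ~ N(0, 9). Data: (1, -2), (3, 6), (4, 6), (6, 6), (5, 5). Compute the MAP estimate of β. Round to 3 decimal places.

log p(β | y) = −Σ(yᵢ − βxᵢ)²/(2·2) − β²/(2·9) + const.
Setting the derivative to zero: Σxᵢ(yᵢ − βxᵢ)/2 − β/9 = 0, so β = Σxᵢyᵢ / (Σxᵢ² + σ²/τ²).
Σxᵢyᵢ = 1·(-2) + 3·6 + 4·6 + 6·6 + 5·5 = 101; Σxᵢ² = 87; σ²/τ² = 2/9.
β̂_MAP = 101 / (87 + 2/9) = 101/(785/9) = 909/785 ≈ 1.158.

β̂_MAP = 1.158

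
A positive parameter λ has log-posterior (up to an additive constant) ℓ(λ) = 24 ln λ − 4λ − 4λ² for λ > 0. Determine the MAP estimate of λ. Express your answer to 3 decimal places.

λ̂_MAP = 1.500

ℓ'(λ) = 24/λ − 4 − 8λ. Setting this to zero and multiplying by λ: 8λ² + 4λ − 24 = 0.
λ = (−4 + √(4² + 4·8·24)) / (2·8) = (−4 + √784) / 16 = (−4 + 28)/16 = 3/2.
ℓ''(λ) = −24/λ² − 8 < 0, confirming a maximum.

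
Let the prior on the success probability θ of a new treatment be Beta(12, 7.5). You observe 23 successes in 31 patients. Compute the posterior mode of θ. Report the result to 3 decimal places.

θ̂_MAP = 0.701

Prior: Beta(12, 7.5).
Data: 23 successes in 31 trials. The binomial likelihood contributes θ^23(1−θ)^8, so the posterior is Beta(12+23, 7.5+8) = Beta(35, 15.5).
For Beta(a, b) with a, b > 1 the mode is (a−1)/(a+b−2) = 34/48.5 ≈ 0.701.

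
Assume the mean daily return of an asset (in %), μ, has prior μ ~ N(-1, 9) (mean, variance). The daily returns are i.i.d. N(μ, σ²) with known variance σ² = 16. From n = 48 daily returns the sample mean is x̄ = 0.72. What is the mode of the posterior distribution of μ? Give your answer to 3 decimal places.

μ̂_MAP = 0.659

n = 48, x̄ = 0.72.
For a Normal prior and Normal likelihood with known variance, the posterior is Normal; its mode equals its mean, the precision-weighted average.
Prior precision 1/σ₀² = 1/9; data precision n/σ² = 48/16 = 3.
μ̂ = ((1/9)·(-1) + 3·0.72) / (1/9 + 3) = (461/225)/(28/9) = 461/700 ≈ 0.659.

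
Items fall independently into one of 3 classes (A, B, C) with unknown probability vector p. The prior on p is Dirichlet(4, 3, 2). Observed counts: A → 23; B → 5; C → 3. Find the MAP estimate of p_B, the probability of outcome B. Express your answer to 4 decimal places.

The posterior is Dirichlet(αᵢ + nᵢ) = Dirichlet(27, 8, 5).
For a Dirichlet(a₁,…,a_K) with all aᵢ > 1, the mode has j-th component (aⱼ − 1)/(Σaᵢ − K).
Here Σaᵢ = 40 and K = 3, so p_B = (8 − 1)/(40 − 3) = 7/37 ≈ 0.1892.

MAP estimate of p_B = 0.1892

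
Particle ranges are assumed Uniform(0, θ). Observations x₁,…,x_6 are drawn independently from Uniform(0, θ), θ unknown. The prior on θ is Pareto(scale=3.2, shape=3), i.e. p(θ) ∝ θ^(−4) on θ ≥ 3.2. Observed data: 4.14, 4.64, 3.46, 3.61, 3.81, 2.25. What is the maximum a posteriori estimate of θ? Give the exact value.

The Uniform(0, θ) likelihood is θ^(−n) for θ ≥ max(xᵢ), zero otherwise. Here max(xᵢ) = 4.64.
Posterior ∝ θ^(−4) · θ^(−6) = θ^(−10) on θ ≥ max(3.2, 4.64) = 4.64.
This density is strictly decreasing in θ, so the posterior mode lies at the lower boundary of the support.

θ̂_MAP = 4.64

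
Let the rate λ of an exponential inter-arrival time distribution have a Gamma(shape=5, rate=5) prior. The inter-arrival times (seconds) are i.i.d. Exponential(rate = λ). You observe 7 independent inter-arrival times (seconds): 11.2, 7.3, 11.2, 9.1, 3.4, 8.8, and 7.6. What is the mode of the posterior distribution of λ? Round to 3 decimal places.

λ̂_MAP = 0.173

The Exponential(rate=λ) likelihood is ∝ λ^n e^(−λΣtᵢ). Here n = 7 and Σtᵢ = 11.2 + 7.3 + 11.2 + 9.1 + 3.4 + 8.8 + 7.6 = 58.6.
Posterior ∝ λ^4e^(−5λ) · λ^7e^(−58.6λ) = λ^11e^(−63.6λ), i.e. Gamma(12, 63.6).
Mode = (a−1)/b = 11/63.6 ≈ 0.173.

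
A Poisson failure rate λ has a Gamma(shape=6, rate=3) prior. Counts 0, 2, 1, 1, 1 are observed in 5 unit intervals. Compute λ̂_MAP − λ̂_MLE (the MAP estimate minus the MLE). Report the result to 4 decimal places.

Σxᵢ = 5. Posterior is Gamma(11, 8); MAP = (11−1)/8 = 10/8 ≈ 1.25000.
MLE = x̄ = 5/5 ≈ 1.00000.
Difference = 10/8 − 5/5 = 1/4 ≈ 0.2500.

MAP − MLE = 0.2500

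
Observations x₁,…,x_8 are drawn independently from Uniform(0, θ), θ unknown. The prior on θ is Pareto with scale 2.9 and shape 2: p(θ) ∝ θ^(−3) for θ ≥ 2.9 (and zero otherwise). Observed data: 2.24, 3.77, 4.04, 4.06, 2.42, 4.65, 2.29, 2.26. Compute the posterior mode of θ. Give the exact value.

θ̂_MAP = 4.65

The Uniform(0, θ) likelihood is θ^(−n) for θ ≥ max(xᵢ), zero otherwise. Here max(xᵢ) = 4.65.
Posterior ∝ θ^(−3) · θ^(−8) = θ^(−11) on θ ≥ max(2.9, 4.65) = 4.65.
This density is strictly decreasing in θ, so the posterior mode lies at the lower boundary of the support.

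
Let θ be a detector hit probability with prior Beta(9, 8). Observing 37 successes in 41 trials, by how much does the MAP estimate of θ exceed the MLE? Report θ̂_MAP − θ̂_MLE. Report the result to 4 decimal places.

MAP − MLE = -0.0989

Posterior is Beta(46, 12); MAP = (46−1)/(58−2) = 45/56 ≈ 0.80357.
MLE ignores the prior: θ̂_MLE = k/n = 37/41 ≈ 0.90244.
Difference = 45/56 − 37/41 = -227/2296 ≈ -0.0989.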